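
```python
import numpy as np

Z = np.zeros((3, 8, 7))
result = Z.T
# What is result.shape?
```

(7, 8, 3)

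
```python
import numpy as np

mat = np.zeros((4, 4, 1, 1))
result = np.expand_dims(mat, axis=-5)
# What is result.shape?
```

(1, 4, 4, 1, 1)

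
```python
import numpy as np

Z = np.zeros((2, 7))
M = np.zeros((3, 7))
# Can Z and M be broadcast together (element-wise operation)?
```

No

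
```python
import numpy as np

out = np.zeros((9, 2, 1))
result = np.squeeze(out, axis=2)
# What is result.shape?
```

(9, 2)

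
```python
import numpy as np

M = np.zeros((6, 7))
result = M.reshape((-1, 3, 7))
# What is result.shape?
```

(2, 3, 7)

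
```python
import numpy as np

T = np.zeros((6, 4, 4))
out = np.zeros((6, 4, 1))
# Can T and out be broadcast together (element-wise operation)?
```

Yes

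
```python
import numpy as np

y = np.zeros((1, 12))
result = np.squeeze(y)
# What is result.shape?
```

(12,)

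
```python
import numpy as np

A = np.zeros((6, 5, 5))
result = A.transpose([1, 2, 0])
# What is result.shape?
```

(5, 5, 6)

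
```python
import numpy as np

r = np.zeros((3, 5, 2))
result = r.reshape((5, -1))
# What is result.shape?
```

(5, 6)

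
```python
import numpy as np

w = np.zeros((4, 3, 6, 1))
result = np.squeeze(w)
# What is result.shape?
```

(4, 3, 6)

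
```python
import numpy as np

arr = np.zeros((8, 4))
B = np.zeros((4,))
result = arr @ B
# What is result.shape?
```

(8,)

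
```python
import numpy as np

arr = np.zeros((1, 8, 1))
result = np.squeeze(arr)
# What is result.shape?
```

(8,)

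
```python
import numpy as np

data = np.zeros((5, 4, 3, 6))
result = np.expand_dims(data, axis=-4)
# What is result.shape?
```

(5, 1, 4, 3, 6)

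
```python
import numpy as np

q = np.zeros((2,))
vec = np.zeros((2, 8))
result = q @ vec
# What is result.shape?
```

(8,)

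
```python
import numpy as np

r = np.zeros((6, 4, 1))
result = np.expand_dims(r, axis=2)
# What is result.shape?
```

(6, 4, 1, 1)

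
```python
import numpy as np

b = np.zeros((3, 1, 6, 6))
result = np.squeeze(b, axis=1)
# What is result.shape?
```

(3, 6, 6)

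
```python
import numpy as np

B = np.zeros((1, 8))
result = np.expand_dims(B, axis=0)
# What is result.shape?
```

(1, 1, 8)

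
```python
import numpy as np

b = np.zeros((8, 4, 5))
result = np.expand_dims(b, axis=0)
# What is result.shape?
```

(1, 8, 4, 5)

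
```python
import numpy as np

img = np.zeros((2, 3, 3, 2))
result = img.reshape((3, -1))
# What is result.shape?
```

(3, 12)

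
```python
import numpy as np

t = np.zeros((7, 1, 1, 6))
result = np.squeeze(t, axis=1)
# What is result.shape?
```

(7, 1, 6)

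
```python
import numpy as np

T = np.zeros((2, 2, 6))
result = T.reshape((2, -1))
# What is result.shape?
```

(2, 12)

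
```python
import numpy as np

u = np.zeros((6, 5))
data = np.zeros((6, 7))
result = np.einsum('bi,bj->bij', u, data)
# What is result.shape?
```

(6, 5, 7)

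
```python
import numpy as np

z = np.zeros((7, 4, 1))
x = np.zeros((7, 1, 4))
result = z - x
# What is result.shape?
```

(7, 4, 4)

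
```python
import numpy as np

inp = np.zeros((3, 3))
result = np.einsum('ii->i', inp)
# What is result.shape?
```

(3,)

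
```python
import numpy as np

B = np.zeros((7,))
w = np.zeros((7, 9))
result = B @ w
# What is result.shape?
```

(9,)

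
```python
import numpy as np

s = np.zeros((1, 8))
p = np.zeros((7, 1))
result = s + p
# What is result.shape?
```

(7, 8)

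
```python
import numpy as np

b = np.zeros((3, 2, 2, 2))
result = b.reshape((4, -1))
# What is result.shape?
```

(4, 6)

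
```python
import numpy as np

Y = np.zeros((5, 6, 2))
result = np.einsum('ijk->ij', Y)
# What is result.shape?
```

(5, 6)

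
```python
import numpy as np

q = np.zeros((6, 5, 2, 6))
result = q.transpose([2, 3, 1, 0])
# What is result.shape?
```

(2, 6, 5, 6)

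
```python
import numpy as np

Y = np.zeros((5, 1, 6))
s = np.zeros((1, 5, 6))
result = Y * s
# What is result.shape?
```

(5, 5, 6)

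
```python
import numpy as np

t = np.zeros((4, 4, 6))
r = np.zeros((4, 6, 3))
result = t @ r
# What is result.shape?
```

(4, 4, 3)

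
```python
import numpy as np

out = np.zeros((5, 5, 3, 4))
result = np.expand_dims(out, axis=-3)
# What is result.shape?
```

(5, 5, 1, 3, 4)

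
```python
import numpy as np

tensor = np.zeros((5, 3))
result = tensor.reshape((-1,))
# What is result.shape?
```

(15,)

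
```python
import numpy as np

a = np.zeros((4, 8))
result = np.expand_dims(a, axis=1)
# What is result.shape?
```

(4, 1, 8)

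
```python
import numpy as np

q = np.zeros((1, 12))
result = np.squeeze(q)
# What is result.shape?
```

(12,)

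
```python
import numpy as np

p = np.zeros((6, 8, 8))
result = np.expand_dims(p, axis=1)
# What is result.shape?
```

(6, 1, 8, 8)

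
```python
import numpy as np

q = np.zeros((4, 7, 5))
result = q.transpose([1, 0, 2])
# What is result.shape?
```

(7, 4, 5)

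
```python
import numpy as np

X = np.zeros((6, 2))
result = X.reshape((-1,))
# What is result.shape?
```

(12,)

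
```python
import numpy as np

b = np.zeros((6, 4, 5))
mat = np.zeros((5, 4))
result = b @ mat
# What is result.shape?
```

(6, 4, 4)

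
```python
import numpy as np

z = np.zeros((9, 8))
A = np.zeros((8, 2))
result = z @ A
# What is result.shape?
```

(9, 2)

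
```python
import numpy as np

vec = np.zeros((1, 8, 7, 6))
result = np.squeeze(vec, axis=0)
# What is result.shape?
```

(8, 7, 6)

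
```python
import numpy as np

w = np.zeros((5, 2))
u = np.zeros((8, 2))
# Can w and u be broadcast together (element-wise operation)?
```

No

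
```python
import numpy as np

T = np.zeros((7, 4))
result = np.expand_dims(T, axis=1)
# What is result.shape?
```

(7, 1, 4)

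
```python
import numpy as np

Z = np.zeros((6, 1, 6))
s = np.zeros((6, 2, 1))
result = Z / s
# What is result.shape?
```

(6, 2, 6)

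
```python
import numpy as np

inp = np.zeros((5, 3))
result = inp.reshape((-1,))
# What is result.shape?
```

(15,)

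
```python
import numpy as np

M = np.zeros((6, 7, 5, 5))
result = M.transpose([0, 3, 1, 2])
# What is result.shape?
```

(6, 5, 7, 5)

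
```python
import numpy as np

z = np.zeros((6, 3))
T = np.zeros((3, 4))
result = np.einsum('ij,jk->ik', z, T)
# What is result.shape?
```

(6, 4)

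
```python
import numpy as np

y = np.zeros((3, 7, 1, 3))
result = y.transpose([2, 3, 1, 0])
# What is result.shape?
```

(1, 3, 7, 3)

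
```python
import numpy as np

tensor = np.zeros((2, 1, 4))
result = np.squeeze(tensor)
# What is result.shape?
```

(2, 4)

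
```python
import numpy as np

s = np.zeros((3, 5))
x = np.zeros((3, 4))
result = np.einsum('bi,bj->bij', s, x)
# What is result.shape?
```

(3, 5, 4)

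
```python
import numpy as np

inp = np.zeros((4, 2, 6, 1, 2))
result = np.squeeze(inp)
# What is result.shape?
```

(4, 2, 6, 2)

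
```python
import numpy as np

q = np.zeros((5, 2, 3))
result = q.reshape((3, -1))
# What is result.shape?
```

(3, 10)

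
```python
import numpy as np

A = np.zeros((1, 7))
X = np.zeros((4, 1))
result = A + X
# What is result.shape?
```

(4, 7)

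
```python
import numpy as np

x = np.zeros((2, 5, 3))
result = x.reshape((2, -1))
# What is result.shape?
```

(2, 15)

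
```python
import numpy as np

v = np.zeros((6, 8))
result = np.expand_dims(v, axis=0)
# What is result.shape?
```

(1, 6, 8)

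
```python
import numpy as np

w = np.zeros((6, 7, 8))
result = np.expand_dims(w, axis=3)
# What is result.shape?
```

(6, 7, 8, 1)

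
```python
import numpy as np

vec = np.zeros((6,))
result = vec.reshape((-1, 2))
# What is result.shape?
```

(3, 2)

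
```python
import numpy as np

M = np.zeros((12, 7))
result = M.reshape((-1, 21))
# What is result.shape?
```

(4, 21)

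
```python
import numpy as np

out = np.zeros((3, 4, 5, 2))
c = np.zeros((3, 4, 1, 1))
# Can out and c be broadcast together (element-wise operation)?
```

Yes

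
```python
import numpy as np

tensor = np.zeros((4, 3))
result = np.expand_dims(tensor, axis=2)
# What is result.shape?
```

(4, 3, 1)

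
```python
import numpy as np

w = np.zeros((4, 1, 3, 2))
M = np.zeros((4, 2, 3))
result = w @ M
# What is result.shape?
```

(4, 4, 3, 3)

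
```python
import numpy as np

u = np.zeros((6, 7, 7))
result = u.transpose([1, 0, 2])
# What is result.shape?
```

(7, 6, 7)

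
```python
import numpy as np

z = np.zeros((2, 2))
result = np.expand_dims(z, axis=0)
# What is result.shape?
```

(1, 2, 2)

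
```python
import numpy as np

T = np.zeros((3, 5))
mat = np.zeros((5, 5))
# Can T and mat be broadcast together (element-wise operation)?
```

No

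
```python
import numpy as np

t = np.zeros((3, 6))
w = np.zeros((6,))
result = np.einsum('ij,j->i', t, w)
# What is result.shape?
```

(3,)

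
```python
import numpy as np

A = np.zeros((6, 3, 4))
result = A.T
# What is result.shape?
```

(4, 3, 6)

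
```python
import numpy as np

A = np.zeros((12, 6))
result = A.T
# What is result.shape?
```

(6, 12)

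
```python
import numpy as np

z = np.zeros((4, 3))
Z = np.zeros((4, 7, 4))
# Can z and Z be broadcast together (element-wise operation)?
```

No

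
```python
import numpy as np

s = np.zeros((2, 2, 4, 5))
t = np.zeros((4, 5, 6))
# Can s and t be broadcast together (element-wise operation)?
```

No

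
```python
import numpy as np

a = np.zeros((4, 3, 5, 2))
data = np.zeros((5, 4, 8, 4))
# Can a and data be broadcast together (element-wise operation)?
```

No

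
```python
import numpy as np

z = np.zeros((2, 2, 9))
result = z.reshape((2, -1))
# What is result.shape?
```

(2, 18)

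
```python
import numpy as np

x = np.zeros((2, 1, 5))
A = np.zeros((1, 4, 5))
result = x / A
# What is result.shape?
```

(2, 4, 5)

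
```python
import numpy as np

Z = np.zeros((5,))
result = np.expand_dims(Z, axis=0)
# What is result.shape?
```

(1, 5)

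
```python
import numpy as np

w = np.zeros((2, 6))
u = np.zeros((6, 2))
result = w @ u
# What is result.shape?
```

(2, 2)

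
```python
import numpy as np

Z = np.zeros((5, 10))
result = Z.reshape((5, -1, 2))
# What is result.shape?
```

(5, 5, 2)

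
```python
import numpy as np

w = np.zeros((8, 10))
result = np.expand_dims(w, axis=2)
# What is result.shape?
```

(8, 10, 1)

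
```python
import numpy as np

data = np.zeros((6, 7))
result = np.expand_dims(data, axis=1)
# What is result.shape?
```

(6, 1, 7)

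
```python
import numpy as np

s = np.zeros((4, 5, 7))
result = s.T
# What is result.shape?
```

(7, 5, 4)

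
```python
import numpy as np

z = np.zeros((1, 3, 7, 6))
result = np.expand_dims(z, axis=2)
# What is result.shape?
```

(1, 3, 1, 7, 6)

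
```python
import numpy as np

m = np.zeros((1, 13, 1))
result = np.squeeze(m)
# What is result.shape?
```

(13,)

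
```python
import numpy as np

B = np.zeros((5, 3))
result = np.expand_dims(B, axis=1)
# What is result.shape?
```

(5, 1, 3)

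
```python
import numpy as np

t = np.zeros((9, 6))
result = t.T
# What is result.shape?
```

(6, 9)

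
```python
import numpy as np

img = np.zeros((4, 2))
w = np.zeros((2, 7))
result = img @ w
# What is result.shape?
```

(4, 7)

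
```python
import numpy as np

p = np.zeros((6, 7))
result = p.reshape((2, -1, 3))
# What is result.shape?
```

(2, 7, 3)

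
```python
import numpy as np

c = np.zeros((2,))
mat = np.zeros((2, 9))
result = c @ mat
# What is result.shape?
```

(9,)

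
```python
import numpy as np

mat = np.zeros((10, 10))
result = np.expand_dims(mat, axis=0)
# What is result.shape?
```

(1, 10, 10)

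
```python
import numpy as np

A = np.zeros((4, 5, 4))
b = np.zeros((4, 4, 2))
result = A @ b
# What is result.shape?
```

(4, 5, 2)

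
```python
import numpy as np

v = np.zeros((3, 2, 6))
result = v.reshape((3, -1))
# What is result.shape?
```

(3, 12)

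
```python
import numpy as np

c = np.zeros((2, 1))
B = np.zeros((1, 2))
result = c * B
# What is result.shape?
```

(2, 2)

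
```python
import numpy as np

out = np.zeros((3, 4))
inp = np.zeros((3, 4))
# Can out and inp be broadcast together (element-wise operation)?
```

Yes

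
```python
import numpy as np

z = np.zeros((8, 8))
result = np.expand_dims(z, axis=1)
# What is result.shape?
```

(8, 1, 8)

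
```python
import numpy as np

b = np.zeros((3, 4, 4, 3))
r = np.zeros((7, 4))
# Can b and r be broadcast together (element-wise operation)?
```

No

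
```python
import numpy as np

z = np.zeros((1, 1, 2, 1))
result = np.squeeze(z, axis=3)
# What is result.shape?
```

(1, 1, 2)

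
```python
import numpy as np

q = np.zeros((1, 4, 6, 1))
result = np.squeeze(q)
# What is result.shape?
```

(4, 6)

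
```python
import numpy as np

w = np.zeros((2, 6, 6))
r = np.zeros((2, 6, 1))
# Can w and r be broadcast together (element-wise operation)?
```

Yes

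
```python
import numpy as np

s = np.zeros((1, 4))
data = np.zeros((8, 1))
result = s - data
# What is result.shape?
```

(8, 4)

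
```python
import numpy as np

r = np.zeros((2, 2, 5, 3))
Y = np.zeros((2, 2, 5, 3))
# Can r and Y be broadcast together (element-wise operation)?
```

Yes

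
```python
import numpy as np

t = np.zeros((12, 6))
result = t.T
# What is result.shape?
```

(6, 12)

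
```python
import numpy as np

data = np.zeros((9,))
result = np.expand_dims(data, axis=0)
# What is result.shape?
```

(1, 9)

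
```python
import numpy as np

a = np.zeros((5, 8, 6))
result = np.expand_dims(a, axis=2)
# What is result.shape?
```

(5, 8, 1, 6)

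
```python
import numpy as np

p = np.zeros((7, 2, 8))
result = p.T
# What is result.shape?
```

(8, 2, 7)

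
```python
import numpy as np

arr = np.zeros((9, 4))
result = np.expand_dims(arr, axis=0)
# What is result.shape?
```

(1, 9, 4)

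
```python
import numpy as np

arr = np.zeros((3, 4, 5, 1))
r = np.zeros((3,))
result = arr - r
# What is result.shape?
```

(3, 4, 5, 3)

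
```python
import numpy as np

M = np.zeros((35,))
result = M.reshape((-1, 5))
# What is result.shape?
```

(7, 5)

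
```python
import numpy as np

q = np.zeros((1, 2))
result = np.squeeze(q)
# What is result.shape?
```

(2,)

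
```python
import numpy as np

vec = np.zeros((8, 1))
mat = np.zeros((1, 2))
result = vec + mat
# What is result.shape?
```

(8, 2)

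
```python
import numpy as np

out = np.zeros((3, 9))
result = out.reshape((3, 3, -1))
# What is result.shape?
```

(3, 3, 3)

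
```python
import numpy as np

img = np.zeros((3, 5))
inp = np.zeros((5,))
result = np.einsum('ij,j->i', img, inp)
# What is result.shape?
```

(3,)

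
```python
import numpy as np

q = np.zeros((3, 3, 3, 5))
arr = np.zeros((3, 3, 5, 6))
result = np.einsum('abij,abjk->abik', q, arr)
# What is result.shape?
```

(3, 3, 3, 6)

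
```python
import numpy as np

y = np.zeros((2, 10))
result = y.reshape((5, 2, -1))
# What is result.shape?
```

(5, 2, 2)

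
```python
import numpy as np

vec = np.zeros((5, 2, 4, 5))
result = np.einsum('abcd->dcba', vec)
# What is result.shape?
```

(5, 4, 2, 5)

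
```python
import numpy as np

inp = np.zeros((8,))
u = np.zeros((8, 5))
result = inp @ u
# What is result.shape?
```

(5,)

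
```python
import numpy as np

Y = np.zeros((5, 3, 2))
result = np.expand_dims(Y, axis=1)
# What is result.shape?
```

(5, 1, 3, 2)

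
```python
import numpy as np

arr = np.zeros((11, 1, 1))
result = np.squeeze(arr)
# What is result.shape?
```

(11,)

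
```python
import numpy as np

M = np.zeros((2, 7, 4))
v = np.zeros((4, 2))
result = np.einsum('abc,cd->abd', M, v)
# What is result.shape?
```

(2, 7, 2)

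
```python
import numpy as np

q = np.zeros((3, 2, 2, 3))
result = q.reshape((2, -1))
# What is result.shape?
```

(2, 18)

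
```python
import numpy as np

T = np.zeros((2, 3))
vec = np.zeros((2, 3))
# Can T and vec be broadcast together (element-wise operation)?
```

Yes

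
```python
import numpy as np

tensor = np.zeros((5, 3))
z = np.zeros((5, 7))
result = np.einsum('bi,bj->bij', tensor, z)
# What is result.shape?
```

(5, 3, 7)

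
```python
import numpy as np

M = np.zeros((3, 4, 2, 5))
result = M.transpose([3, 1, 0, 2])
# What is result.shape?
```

(5, 4, 3, 2)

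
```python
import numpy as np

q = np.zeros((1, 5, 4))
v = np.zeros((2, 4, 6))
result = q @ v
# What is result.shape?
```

(2, 5, 6)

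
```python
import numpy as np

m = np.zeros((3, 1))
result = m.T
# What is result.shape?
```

(1, 3)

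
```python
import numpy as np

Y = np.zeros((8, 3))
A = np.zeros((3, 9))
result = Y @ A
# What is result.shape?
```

(8, 9)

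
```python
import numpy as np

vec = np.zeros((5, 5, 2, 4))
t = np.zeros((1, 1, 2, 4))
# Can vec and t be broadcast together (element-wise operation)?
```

Yes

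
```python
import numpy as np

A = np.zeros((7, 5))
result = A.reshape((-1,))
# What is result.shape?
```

(35,)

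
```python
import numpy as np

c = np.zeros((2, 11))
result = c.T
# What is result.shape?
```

(11, 2)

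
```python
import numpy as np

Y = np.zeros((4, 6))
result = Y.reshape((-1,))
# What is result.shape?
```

(24,)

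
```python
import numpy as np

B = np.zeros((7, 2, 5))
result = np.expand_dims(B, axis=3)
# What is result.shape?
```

(7, 2, 5, 1)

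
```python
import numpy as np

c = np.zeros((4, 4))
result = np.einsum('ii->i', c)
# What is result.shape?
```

(4,)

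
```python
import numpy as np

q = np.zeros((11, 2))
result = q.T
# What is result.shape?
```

(2, 11)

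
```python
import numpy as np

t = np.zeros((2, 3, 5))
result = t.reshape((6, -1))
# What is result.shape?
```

(6, 5)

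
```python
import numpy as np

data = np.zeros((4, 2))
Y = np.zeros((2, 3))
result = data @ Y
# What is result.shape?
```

(4, 3)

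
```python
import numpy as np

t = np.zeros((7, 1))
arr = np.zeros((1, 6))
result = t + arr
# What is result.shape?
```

(7, 6)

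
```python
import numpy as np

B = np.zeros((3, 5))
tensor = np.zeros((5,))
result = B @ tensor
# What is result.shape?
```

(3,)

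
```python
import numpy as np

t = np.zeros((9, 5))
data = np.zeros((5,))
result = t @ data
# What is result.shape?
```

(9,)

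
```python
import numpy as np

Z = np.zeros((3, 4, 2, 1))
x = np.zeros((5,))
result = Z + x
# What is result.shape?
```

(3, 4, 2, 5)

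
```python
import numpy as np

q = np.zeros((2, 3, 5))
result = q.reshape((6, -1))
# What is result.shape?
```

(6, 5)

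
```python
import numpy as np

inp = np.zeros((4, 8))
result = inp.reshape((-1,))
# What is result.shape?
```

(32,)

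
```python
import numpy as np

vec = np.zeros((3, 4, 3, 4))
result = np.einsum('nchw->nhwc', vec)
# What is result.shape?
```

(3, 3, 4, 4)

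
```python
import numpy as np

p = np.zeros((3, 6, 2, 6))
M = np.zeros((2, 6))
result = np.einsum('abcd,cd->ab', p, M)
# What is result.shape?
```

(3, 6)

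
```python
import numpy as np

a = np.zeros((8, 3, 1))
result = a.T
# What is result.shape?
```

(1, 3, 8)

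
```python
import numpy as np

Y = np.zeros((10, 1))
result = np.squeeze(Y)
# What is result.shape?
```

(10,)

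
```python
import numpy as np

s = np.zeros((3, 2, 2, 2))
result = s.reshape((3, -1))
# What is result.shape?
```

(3, 8)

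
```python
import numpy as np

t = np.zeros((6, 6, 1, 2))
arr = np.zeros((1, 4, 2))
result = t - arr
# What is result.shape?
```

(6, 6, 4, 2)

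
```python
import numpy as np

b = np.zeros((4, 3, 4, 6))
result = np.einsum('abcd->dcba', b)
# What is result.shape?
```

(6, 4, 3, 4)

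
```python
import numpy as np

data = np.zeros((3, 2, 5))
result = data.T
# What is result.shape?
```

(5, 2, 3)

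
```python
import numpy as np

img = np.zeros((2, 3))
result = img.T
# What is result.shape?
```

(3, 2)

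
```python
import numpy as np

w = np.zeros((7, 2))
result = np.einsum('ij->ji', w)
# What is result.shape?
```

(2, 7)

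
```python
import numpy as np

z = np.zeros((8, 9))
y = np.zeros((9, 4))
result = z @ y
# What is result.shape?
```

(8, 4)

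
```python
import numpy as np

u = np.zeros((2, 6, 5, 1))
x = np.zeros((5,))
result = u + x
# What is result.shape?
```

(2, 6, 5, 5)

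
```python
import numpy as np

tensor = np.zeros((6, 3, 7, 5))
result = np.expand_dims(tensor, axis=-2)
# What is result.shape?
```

(6, 3, 7, 1, 5)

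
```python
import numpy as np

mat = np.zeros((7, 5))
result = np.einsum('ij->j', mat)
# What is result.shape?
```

(5,)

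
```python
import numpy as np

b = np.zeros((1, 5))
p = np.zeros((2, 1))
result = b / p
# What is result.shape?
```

(2, 5)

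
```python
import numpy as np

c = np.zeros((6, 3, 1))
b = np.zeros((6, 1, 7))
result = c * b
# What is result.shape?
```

(6, 3, 7)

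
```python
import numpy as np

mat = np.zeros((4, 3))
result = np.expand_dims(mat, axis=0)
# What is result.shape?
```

(1, 4, 3)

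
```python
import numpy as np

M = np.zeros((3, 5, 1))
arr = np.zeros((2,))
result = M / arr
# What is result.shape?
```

(3, 5, 2)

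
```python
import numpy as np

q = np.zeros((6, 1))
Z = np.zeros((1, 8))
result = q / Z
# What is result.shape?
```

(6, 8)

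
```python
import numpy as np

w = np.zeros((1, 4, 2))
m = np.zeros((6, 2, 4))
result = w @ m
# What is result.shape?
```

(6, 4, 4)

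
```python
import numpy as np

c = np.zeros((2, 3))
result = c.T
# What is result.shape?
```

(3, 2)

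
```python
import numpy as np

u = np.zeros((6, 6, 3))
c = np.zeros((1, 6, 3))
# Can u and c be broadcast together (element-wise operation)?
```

Yes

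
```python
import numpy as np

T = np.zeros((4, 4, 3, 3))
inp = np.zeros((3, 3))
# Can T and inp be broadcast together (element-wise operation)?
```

Yes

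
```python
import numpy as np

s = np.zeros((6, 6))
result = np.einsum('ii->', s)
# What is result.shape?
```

()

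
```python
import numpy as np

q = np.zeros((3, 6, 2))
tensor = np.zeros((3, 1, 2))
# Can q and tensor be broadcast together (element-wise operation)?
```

Yes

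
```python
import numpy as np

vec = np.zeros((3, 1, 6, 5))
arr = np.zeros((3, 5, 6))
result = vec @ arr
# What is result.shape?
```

(3, 3, 6, 6)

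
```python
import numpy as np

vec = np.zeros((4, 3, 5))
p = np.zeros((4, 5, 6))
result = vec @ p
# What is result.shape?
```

(4, 3, 6)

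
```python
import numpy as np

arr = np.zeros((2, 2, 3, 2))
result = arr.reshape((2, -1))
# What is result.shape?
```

(2, 12)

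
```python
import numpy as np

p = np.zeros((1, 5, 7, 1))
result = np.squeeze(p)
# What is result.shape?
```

(5, 7)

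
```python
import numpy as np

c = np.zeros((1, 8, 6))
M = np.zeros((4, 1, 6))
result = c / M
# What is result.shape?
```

(4, 8, 6)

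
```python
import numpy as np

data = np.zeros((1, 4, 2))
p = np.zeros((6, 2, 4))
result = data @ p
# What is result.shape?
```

(6, 4, 4)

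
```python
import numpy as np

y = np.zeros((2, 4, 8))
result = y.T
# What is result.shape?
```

(8, 4, 2)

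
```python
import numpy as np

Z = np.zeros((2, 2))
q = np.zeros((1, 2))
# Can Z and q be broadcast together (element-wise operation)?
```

Yes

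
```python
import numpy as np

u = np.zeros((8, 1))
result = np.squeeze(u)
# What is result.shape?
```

(8,)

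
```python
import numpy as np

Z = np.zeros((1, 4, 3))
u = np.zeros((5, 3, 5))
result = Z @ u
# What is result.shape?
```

(5, 4, 5)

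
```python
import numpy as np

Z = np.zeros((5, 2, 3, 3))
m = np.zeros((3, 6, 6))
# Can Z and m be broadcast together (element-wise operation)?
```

No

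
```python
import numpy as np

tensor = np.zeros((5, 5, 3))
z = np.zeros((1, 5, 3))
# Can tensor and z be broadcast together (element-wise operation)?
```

Yes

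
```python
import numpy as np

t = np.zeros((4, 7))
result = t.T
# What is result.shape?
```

(7, 4)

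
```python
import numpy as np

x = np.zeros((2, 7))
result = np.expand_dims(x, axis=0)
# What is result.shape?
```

(1, 2, 7)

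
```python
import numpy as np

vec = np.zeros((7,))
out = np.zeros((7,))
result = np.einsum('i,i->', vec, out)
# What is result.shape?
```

()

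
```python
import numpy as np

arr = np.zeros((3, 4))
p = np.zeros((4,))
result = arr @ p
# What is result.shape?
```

(3,)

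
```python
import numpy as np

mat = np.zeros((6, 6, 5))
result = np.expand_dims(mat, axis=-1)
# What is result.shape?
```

(6, 6, 5, 1)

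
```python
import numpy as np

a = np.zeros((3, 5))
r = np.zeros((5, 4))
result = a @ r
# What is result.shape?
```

(3, 4)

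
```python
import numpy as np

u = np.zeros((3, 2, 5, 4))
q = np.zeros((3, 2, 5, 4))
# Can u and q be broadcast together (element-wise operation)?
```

Yes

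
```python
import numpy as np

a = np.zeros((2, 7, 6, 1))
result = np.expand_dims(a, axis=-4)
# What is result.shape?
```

(2, 1, 7, 6, 1)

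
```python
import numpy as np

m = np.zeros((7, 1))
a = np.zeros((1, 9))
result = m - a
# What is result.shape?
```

(7, 9)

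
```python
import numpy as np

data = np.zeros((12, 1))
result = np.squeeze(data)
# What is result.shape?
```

(12,)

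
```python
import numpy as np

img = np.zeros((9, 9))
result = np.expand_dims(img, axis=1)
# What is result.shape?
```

(9, 1, 9)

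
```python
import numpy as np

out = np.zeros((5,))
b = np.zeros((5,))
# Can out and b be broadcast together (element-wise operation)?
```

Yes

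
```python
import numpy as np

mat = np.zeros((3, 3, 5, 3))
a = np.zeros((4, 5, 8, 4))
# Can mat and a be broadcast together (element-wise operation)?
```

No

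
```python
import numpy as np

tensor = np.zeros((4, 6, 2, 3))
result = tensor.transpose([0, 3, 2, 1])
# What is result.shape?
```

(4, 3, 2, 6)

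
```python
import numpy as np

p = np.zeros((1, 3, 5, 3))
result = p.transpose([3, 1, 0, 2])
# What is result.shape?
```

(3, 3, 1, 5)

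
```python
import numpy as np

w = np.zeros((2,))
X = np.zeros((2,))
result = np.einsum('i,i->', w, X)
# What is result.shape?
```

()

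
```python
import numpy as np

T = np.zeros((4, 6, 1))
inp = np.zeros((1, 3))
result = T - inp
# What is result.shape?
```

(4, 6, 3)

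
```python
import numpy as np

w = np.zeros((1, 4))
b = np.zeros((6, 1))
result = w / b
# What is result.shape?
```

(6, 4)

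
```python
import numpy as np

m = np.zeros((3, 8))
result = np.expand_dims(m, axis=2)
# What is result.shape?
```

(3, 8, 1)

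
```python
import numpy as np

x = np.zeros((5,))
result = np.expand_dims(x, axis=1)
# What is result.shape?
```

(5, 1)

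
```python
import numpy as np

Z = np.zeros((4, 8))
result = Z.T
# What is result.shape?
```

(8, 4)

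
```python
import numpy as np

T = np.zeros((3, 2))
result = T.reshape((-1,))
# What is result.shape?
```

(6,)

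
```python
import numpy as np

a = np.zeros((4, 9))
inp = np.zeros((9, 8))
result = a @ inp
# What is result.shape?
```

(4, 8)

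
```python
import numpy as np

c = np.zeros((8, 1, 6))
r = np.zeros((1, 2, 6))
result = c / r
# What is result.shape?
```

(8, 2, 6)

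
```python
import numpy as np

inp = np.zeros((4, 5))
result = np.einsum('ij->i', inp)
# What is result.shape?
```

(4,)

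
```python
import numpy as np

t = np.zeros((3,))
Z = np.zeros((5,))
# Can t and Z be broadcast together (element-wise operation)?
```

No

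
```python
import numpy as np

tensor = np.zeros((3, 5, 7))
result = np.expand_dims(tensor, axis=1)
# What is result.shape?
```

(3, 1, 5, 7)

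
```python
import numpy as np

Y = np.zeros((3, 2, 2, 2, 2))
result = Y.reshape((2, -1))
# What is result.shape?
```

(2, 24)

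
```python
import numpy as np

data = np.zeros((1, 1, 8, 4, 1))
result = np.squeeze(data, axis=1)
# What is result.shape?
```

(1, 8, 4, 1)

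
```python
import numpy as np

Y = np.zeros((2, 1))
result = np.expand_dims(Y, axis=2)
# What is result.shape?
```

(2, 1, 1)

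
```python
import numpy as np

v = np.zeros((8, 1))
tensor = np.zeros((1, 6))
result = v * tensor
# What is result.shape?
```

(8, 6)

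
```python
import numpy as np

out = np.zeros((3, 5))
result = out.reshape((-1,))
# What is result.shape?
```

(15,)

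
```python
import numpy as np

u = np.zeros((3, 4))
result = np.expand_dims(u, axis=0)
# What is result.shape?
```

(1, 3, 4)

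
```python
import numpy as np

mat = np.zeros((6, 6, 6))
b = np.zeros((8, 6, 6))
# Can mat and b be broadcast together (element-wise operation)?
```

No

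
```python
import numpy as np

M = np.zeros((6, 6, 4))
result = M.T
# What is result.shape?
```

(4, 6, 6)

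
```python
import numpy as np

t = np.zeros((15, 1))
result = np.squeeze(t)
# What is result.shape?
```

(15,)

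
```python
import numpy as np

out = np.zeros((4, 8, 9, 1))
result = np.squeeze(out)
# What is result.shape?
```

(4, 8, 9)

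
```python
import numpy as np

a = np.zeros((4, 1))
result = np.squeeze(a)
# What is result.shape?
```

(4,)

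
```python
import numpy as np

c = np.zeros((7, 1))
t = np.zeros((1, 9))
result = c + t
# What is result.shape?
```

(7, 9)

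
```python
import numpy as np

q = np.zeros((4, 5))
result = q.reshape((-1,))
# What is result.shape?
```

(20,)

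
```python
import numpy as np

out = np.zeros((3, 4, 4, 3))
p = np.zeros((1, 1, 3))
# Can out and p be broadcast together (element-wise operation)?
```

Yes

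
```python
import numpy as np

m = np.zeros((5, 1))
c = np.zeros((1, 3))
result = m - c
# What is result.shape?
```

(5, 3)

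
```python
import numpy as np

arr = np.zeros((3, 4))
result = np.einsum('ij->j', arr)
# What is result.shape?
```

(4,)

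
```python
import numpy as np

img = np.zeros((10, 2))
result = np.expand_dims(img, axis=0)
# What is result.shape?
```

(1, 10, 2)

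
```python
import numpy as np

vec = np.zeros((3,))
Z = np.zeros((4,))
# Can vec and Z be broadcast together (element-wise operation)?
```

No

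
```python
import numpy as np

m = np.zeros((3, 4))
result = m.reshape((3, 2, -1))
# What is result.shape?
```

(3, 2, 2)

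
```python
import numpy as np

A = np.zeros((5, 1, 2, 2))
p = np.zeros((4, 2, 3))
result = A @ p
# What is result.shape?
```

(5, 4, 2, 3)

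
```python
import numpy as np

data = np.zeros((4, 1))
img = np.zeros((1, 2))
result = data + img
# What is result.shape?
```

(4, 2)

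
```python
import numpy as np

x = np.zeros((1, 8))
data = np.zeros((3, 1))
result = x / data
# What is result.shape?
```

(3, 8)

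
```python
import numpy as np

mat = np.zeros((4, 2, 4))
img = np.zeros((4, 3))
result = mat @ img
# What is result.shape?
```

(4, 2, 3)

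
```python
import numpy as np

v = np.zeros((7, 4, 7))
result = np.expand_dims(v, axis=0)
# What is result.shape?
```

(1, 7, 4, 7)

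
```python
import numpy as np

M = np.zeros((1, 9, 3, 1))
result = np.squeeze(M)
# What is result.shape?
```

(9, 3)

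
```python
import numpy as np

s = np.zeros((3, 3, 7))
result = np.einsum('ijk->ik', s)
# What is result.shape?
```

(3, 7)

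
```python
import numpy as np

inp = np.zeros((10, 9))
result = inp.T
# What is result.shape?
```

(9, 10)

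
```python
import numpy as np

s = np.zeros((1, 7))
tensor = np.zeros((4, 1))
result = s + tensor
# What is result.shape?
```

(4, 7)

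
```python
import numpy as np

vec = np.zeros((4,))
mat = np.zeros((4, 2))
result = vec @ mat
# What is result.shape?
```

(2,)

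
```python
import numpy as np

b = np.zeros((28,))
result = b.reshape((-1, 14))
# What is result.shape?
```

(2, 14)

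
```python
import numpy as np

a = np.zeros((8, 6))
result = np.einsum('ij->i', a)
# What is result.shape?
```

(8,)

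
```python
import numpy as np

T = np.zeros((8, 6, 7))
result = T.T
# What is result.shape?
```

(7, 6, 8)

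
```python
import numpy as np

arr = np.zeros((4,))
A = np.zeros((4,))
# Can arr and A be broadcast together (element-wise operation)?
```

Yes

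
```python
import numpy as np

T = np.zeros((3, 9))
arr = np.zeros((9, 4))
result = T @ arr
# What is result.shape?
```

(3, 4)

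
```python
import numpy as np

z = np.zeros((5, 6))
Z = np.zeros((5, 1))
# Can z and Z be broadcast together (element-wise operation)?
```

Yes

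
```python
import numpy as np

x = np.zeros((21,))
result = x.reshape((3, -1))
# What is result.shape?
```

(3, 7)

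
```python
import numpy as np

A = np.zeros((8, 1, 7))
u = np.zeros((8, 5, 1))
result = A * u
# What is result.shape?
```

(8, 5, 7)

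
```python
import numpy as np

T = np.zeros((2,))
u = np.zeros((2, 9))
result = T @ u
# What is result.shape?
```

(9,)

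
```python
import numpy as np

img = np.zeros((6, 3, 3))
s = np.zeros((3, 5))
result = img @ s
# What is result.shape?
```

(6, 3, 5)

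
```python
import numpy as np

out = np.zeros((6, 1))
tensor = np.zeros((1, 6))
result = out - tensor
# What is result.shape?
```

(6, 6)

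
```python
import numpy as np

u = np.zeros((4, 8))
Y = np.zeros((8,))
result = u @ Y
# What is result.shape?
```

(4,)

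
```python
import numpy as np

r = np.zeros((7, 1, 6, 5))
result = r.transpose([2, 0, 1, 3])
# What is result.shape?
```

(6, 7, 1, 5)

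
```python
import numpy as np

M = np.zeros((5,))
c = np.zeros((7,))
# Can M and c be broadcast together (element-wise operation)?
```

No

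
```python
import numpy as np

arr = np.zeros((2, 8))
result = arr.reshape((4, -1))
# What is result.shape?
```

(4, 4)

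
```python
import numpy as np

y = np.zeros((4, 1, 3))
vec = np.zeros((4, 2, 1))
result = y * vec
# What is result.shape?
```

(4, 2, 3)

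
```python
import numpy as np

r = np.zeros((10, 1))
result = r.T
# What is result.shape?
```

(1, 10)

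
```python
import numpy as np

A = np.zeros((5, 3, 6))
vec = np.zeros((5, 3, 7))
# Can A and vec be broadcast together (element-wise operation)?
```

No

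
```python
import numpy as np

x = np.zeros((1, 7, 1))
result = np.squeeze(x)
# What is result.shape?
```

(7,)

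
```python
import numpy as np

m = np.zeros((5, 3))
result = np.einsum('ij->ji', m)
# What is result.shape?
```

(3, 5)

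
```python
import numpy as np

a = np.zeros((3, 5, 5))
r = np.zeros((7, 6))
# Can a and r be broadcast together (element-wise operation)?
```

No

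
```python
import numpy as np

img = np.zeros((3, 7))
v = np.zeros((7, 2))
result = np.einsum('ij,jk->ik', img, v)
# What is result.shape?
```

(3, 2)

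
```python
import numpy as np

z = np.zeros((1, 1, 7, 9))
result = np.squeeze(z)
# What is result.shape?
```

(7, 9)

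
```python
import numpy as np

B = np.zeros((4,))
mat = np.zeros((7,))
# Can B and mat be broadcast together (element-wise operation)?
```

No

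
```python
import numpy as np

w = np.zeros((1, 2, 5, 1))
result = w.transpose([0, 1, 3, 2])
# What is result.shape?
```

(1, 2, 1, 5)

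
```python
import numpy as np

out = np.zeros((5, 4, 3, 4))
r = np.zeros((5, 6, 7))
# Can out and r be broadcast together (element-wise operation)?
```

No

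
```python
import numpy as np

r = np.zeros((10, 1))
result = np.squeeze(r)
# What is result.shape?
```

(10,)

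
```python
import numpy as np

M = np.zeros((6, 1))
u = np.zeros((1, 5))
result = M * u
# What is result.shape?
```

(6, 5)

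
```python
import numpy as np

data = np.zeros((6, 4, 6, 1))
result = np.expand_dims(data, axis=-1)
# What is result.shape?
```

(6, 4, 6, 1, 1)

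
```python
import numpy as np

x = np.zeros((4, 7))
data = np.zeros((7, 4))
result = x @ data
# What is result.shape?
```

(4, 4)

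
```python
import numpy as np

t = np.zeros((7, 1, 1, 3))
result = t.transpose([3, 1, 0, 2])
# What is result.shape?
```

(3, 1, 7, 1)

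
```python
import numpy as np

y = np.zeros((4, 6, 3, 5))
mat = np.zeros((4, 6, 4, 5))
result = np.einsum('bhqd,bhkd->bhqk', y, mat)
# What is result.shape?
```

(4, 6, 3, 4)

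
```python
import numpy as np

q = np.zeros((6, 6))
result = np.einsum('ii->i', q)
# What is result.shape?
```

(6,)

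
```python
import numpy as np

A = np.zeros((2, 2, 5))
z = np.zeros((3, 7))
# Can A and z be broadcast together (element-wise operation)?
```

No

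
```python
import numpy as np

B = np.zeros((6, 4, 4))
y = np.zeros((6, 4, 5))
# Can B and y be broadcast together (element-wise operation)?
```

No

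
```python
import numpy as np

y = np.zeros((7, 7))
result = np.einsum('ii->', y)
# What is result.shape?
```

()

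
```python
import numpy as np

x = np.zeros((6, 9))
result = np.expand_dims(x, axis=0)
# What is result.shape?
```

(1, 6, 9)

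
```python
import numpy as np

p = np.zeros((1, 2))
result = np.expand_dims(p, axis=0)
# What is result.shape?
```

(1, 1, 2)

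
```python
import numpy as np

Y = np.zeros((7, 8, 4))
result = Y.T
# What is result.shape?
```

(4, 8, 7)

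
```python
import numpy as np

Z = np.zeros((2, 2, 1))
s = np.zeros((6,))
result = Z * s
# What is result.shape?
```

(2, 2, 6)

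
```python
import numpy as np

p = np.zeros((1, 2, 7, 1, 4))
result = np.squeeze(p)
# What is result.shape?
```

(2, 7, 4)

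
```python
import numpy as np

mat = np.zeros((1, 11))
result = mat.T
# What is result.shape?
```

(11, 1)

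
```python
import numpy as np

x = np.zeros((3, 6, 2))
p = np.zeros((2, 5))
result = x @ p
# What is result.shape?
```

(3, 6, 5)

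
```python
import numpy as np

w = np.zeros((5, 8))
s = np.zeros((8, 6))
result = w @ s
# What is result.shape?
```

(5, 6)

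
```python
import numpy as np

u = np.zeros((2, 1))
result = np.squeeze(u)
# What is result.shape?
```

(2,)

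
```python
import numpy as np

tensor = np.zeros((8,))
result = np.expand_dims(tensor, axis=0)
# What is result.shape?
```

(1, 8)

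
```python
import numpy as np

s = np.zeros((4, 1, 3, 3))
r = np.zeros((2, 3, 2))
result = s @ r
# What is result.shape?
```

(4, 2, 3, 2)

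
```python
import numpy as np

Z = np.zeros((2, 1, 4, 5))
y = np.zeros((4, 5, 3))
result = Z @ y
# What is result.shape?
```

(2, 4, 4, 3)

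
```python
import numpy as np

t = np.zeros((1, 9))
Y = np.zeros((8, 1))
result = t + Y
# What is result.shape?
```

(8, 9)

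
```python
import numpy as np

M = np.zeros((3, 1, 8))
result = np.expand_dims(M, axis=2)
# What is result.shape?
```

(3, 1, 1, 8)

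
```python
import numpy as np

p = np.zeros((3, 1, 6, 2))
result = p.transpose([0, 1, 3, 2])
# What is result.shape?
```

(3, 1, 2, 6)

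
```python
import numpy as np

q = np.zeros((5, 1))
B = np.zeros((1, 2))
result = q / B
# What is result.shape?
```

(5, 2)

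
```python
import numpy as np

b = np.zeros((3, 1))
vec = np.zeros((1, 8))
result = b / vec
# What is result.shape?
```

(3, 8)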